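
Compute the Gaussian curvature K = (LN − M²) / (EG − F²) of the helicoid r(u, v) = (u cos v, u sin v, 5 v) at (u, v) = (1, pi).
K = -25/676

Coefficients of the first fundamental form: E = 1, F = 0, G = u^2 + 25.
Coefficients of the second fundamental form: L = 0, M = -5/sqrt(u^2 + 25), N = 0.
Assemble K = (LN − M²)/(EG − F²) = -25/(u^2 + 25)^2. At (u, v) = (1, pi): K = -25/676.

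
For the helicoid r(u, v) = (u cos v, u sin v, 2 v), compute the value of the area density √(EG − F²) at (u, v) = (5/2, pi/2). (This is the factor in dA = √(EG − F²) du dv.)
√(EG − F²)|_{(5/2, pi/2)} = sqrt(41)/2

E = 1, F = 0, G = u^2 + 4, so EG − F² = u^2 + 4. Taking the positive square root: √(EG − F²) = sqrt(u^2 + 4). At (u, v) = (5/2, pi/2): sqrt(41)/2.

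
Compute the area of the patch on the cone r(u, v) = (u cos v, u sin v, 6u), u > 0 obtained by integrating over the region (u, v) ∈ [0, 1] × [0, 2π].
Area = sqrt(37)*pi

Area = ∫∫ √(EG − F²) du dv with √(EG − F²) = sqrt(37)*Abs(u). Integrating over [0, 1] × [0, 2π] gives sqrt(37)*pi.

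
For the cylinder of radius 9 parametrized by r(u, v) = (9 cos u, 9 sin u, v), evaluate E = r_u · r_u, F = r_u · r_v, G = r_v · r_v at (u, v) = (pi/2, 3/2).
E = 81;  F = 0;  G = 1

Partials: r_u = (-9*sin(u), 9*cos(u), 0), r_v = (0, 0, 1). As functions of (u, v):
  E = r_u · r_u = 81,
  F = r_u · r_v = 0,
  G = r_v · r_v = 1.
Evaluating at (u, v) = (pi/2, 3/2): E = 81, F = 0, G = 1.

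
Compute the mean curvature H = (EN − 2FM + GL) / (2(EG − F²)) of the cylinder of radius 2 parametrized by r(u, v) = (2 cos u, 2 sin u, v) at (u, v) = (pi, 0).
H = -1/4

With E = 4, F = 0, G = 1, L = -2, M = 0, N = 0, assemble
  H = (EN − 2FM + GL) / (2(EG − F²)) = -1/4.
At (u, v) = (pi, 0): H = -1/4.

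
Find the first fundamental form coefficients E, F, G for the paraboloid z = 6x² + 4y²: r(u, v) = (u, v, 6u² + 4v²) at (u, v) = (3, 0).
E = 1297;  F = 0;  G = 1

Partials: r_u = (1, 0, 12*u), r_v = (0, 1, 8*v). As functions of (u, v):
  E = r_u · r_u = 144*u^2 + 1,
  F = r_u · r_v = 96*u*v,
  G = r_v · r_v = 64*v^2 + 1.
Evaluating at (u, v) = (3, 0): E = 1297, F = 0, G = 1.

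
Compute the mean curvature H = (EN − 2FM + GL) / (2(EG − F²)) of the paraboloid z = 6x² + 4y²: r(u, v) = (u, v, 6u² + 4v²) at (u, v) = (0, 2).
H = 1546*sqrt(257)/66049

With E = 144*u^2 + 1, F = 96*u*v, G = 64*v^2 + 1, L = 12/sqrt(144*u^2 + 64*v^2 + 1), M = 0, N = 8/sqrt(144*u^2 + 64*v^2 + 1), assemble
  H = (EN − 2FM + GL) / (2(EG − F²)) = 2*(288*u^2 + 192*v^2 + 5)/(144*u^2 + 64*v^2 + 1)^(3/2).
At (u, v) = (0, 2): H = 1546*sqrt(257)/66049.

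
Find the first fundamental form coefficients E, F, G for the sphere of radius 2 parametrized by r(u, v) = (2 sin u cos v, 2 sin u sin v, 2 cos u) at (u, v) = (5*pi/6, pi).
E = 4;  F = 0;  G = 1

Partials: r_u = (2*cos(u)*cos(v), 2*sin(v)*cos(u), -2*sin(u)), r_v = (-2*sin(u)*sin(v), 2*sin(u)*cos(v), 0). As functions of (u, v):
  E = r_u · r_u = 4,
  F = r_u · r_v = 0,
  G = r_v · r_v = 4*sin(u)^2.
Evaluating at (u, v) = (5*pi/6, pi): E = 4, F = 0, G = 1.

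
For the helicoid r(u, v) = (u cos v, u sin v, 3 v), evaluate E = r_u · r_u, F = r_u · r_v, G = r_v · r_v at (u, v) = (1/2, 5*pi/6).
E = 1;  F = 0;  G = 37/4

Partials: r_u = (cos(v), sin(v), 0), r_v = (-u*sin(v), u*cos(v), 3). As functions of (u, v):
  E = r_u · r_u = 1,
  F = r_u · r_v = 0,
  G = r_v · r_v = u^2 + 9.
Evaluating at (u, v) = (1/2, 5*pi/6): E = 1, F = 0, G = 37/4.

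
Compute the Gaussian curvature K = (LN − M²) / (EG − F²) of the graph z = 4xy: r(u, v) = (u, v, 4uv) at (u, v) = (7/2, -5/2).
K = -16/88209

Coefficients of the first fundamental form: E = 16*v^2 + 1, F = 16*u*v, G = 16*u^2 + 1.
Coefficients of the second fundamental form: L = 0, M = 4/sqrt(16*u^2 + 16*v^2 + 1), N = 0.
Assemble K = (LN − M²)/(EG − F²) = -16/(256*u^4 + 512*u^2*v^2 + 32*u^2 + 256*v^4 + 32*v^2 + 1). At (u, v) = (7/2, -5/2): K = -16/88209.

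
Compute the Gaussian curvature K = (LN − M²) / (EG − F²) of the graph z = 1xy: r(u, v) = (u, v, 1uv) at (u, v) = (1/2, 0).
K = -16/25

Coefficients of the first fundamental form: E = v^2 + 1, F = u*v, G = u^2 + 1.
Coefficients of the second fundamental form: L = 0, M = 1/sqrt(u^2 + v^2 + 1), N = 0.
Assemble K = (LN − M²)/(EG − F²) = 1/((u^2*v^2 - (u^2 + 1)*(v^2 + 1))*(u^2 + v^2 + 1)). At (u, v) = (1/2, 0): K = -16/25.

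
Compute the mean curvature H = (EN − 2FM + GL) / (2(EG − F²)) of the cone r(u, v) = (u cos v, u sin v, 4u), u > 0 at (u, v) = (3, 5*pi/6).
H = 2*sqrt(17)/51

With E = 17, F = 0, G = u^2, L = 0, M = 0, N = 4*sqrt(17)*u^2/(17*Abs(u)), assemble
  H = (EN − 2FM + GL) / (2(EG − F²)) = 2*sqrt(17)/(17*Abs(u)).
At (u, v) = (3, 5*pi/6): H = 2*sqrt(17)/51.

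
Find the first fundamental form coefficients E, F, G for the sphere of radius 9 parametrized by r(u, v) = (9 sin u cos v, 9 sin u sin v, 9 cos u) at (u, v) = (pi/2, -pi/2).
E = 81;  F = 0;  G = 81

Partials: r_u = (9*cos(u)*cos(v), 9*sin(v)*cos(u), -9*sin(u)), r_v = (-9*sin(u)*sin(v), 9*sin(u)*cos(v), 0). As functions of (u, v):
  E = r_u · r_u = 81,
  F = r_u · r_v = 0,
  G = r_v · r_v = 81*sin(u)^2.
Evaluating at (u, v) = (pi/2, -pi/2): E = 81, F = 0, G = 81.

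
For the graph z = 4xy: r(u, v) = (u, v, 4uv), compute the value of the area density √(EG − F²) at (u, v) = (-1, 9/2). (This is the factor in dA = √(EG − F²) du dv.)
√(EG − F²)|_{(-1, 9/2)} = sqrt(341)

E = 16*v^2 + 1, F = 16*u*v, G = 16*u^2 + 1, so EG − F² = 16*u^2 + 16*v^2 + 1. Taking the positive square root: √(EG − F²) = sqrt(16*u^2 + 16*v^2 + 1). At (u, v) = (-1, 9/2): sqrt(341).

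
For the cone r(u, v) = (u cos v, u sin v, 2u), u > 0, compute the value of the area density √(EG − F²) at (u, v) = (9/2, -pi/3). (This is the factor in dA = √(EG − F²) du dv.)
√(EG − F²)|_{(9/2, -pi/3)} = 9*sqrt(5)/2

E = 5, F = 0, G = u^2, so EG − F² = 5*u^2. Taking the positive square root: √(EG − F²) = sqrt(5)*Abs(u). At (u, v) = (9/2, -pi/3): 9*sqrt(5)/2.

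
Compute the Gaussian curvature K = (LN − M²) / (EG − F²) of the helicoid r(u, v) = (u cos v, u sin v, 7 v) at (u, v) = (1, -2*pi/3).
K = -49/2500

Coefficients of the first fundamental form: E = 1, F = 0, G = u^2 + 49.
Coefficients of the second fundamental form: L = 0, M = -7/sqrt(u^2 + 49), N = 0.
Assemble K = (LN − M²)/(EG − F²) = -49/(u^2 + 49)^2. At (u, v) = (1, -2*pi/3): K = -49/2500.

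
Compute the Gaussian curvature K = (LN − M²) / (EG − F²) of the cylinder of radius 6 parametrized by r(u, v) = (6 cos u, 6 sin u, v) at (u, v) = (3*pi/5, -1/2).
K = 0

Coefficients of the first fundamental form: E = 36, F = 0, G = 1.
Coefficients of the second fundamental form: L = -6, M = 0, N = 0.
Assemble K = (LN − M²)/(EG − F²) = 0. At (u, v) = (3*pi/5, -1/2): K = 0.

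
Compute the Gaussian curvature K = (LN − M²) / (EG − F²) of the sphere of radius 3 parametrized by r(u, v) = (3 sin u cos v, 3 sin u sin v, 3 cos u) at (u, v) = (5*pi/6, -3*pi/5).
K = 1/9

Coefficients of the first fundamental form: E = 9, F = 0, G = 9*sin(u)^2.
Coefficients of the second fundamental form: L = -3*sin(u)/Abs(sin(u)), M = 0, N = -3*sin(u)^3/Abs(sin(u)).
Assemble K = (LN − M²)/(EG − F²) = 1/9. At (u, v) = (5*pi/6, -3*pi/5): K = 1/9.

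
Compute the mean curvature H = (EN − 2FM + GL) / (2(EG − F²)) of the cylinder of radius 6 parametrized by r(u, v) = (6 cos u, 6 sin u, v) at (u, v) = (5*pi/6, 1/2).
H = -1/12

With E = 36, F = 0, G = 1, L = -6, M = 0, N = 0, assemble
  H = (EN − 2FM + GL) / (2(EG − F²)) = -1/12.
At (u, v) = (5*pi/6, 1/2): H = -1/12.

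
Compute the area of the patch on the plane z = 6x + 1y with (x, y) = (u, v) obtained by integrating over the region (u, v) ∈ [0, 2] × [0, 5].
Area = 10*sqrt(38)

Area = ∫∫ √(EG − F²) du dv with √(EG − F²) = sqrt(38). Integrating over [0, 2] × [0, 5] gives 10*sqrt(38).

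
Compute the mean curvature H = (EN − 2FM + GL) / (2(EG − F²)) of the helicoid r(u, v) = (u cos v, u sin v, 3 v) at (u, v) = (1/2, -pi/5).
H = 0

With E = 1, F = 0, G = u^2 + 9, L = 0, M = -3/sqrt(u^2 + 9), N = 0, assemble
  H = (EN − 2FM + GL) / (2(EG − F²)) = 0.
At (u, v) = (1/2, -pi/5): H = 0.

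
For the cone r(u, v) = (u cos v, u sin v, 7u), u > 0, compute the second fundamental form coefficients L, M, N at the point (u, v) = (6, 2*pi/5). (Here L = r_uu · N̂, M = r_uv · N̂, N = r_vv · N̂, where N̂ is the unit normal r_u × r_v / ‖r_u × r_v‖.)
L = 0;  M = 0;  N = 21*sqrt(2)/5

Compute the unit normal N̂(u, v) = (-7*sqrt(2)*u*cos(v)/(10*Abs(u)), -7*sqrt(2)*u*sin(v)/(10*Abs(u)), sqrt(2)*u/(10*Abs(u))), and the second partials r_uu, r_uv, r_vv. Take dot products:
  L(u, v) = r_uu · N̂ = 0,
  M(u, v) = r_uv · N̂ = 0,
  N(u, v) = r_vv · N̂ = 7*sqrt(2)*u^2/(10*Abs(u)).
Evaluating at (u, v) = (6, 2*pi/5):
  L = 0, M = 0, N = 21*sqrt(2)/5.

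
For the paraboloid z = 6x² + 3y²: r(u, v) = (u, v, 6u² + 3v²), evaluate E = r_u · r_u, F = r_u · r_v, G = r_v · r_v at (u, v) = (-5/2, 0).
E = 901;  F = 0;  G = 1

Partials: r_u = (1, 0, 12*u), r_v = (0, 1, 6*v). As functions of (u, v):
  E = r_u · r_u = 144*u^2 + 1,
  F = r_u · r_v = 72*u*v,
  G = r_v · r_v = 36*v^2 + 1.
Evaluating at (u, v) = (-5/2, 0): E = 901, F = 0, G = 1.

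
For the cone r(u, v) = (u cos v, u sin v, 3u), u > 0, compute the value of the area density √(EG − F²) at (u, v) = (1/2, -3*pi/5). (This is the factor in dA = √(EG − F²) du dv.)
√(EG − F²)|_{(1/2, -3*pi/5)} = sqrt(10)/2

E = 10, F = 0, G = u^2, so EG − F² = 10*u^2. Taking the positive square root: √(EG − F²) = sqrt(10)*Abs(u). At (u, v) = (1/2, -3*pi/5): sqrt(10)/2.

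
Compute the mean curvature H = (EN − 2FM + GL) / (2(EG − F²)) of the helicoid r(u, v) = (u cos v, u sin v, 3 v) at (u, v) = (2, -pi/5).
H = 0

With E = 1, F = 0, G = u^2 + 9, L = 0, M = -3/sqrt(u^2 + 9), N = 0, assemble
  H = (EN − 2FM + GL) / (2(EG − F²)) = 0.
At (u, v) = (2, -pi/5): H = 0.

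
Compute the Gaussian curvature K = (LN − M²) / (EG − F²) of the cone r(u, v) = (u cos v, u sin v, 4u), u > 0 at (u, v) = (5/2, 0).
K = 0

Coefficients of the first fundamental form: E = 17, F = 0, G = u^2.
Coefficients of the second fundamental form: L = 0, M = 0, N = 4*sqrt(17)*u^2/(17*Abs(u)).
Assemble K = (LN − M²)/(EG − F²) = 0. At (u, v) = (5/2, 0): K = 0.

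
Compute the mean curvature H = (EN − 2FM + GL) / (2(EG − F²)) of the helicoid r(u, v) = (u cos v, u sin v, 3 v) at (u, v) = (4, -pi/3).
H = 0

With E = 1, F = 0, G = u^2 + 9, L = 0, M = -3/sqrt(u^2 + 9), N = 0, assemble
  H = (EN − 2FM + GL) / (2(EG − F²)) = 0.
At (u, v) = (4, -pi/3): H = 0.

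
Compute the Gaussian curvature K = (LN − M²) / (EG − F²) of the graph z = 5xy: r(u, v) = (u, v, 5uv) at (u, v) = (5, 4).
K = -25/1052676

Coefficients of the first fundamental form: E = 25*v^2 + 1, F = 25*u*v, G = 25*u^2 + 1.
Coefficients of the second fundamental form: L = 0, M = 5/sqrt(25*u^2 + 25*v^2 + 1), N = 0.
Assemble K = (LN − M²)/(EG − F²) = -25/(625*u^4 + 1250*u^2*v^2 + 50*u^2 + 625*v^4 + 50*v^2 + 1). At (u, v) = (5, 4): K = -25/1052676.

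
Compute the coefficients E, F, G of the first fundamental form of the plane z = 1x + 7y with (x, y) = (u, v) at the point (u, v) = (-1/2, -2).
E = 2;  F = 7;  G = 50

Partials: r_u = (1, 0, 1), r_v = (0, 1, 7). As functions of (u, v):
  E = r_u · r_u = 2,
  F = r_u · r_v = 7,
  G = r_v · r_v = 50.
Evaluating at (u, v) = (-1/2, -2): E = 2, F = 7, G = 50.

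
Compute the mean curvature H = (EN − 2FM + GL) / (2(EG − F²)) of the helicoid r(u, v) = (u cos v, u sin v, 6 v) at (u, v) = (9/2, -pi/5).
H = 0

With E = 1, F = 0, G = u^2 + 36, L = 0, M = -6/sqrt(u^2 + 36), N = 0, assemble
  H = (EN − 2FM + GL) / (2(EG − F²)) = 0.
At (u, v) = (9/2, -pi/5): H = 0.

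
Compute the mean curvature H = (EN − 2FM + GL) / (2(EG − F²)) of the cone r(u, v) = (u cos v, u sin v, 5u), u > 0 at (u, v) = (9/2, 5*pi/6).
H = 5*sqrt(26)/234

With E = 26, F = 0, G = u^2, L = 0, M = 0, N = 5*sqrt(26)*u^2/(26*Abs(u)), assemble
  H = (EN − 2FM + GL) / (2(EG − F²)) = 5*sqrt(26)/(52*Abs(u)).
At (u, v) = (9/2, 5*pi/6): H = 5*sqrt(26)/234.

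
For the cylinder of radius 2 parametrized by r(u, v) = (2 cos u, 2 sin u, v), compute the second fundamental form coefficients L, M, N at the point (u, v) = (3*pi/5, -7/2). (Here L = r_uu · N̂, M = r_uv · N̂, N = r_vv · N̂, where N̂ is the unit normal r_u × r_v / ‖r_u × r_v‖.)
L = -2;  M = 0;  N = 0

Compute the unit normal N̂(u, v) = (cos(u), sin(u), 0), and the second partials r_uu, r_uv, r_vv. Take dot products:
  L(u, v) = r_uu · N̂ = -2,
  M(u, v) = r_uv · N̂ = 0,
  N(u, v) = r_vv · N̂ = 0.
Evaluating at (u, v) = (3*pi/5, -7/2):
  L = -2, M = 0, N = 0.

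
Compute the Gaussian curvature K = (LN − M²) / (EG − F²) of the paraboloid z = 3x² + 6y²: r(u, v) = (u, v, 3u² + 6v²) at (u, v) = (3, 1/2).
K = 72/130321

Coefficients of the first fundamental form: E = 36*u^2 + 1, F = 72*u*v, G = 144*v^2 + 1.
Coefficients of the second fundamental form: L = 6/sqrt(36*u^2 + 144*v^2 + 1), M = 0, N = 12/sqrt(36*u^2 + 144*v^2 + 1).
Assemble K = (LN − M²)/(EG − F²) = 72/(1296*u^4 + 10368*u^2*v^2 + 72*u^2 + 20736*v^4 + 288*v^2 + 1). At (u, v) = (3, 1/2): K = 72/130321.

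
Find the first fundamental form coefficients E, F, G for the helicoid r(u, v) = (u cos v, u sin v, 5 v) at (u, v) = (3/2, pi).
E = 1;  F = 0;  G = 109/4

Partials: r_u = (cos(v), sin(v), 0), r_v = (-u*sin(v), u*cos(v), 5). As functions of (u, v):
  E = r_u · r_u = 1,
  F = r_u · r_v = 0,
  G = r_v · r_v = u^2 + 25.
Evaluating at (u, v) = (3/2, pi): E = 1, F = 0, G = 109/4.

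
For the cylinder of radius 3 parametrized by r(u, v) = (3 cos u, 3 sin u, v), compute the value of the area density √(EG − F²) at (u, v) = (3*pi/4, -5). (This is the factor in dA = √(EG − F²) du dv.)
√(EG − F²)|_{(3*pi/4, -5)} = 3

E = 9, F = 0, G = 1, so EG − F² = 9. Taking the positive square root: √(EG − F²) = 3. At (u, v) = (3*pi/4, -5): 3.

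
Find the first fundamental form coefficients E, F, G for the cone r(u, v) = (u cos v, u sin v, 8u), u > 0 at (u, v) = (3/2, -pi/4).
E = 65;  F = 0;  G = 9/4

Partials: r_u = (cos(v), sin(v), 8), r_v = (-u*sin(v), u*cos(v), 0). As functions of (u, v):
  E = r_u · r_u = 65,
  F = r_u · r_v = 0,
  G = r_v · r_v = u^2.
Evaluating at (u, v) = (3/2, -pi/4): E = 65, F = 0, G = 9/4.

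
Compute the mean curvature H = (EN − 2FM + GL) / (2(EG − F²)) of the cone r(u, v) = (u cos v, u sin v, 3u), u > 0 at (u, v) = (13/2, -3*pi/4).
H = 3*sqrt(10)/130

With E = 10, F = 0, G = u^2, L = 0, M = 0, N = 3*sqrt(10)*u^2/(10*Abs(u)), assemble
  H = (EN − 2FM + GL) / (2(EG − F²)) = 3*sqrt(10)/(20*Abs(u)).
At (u, v) = (13/2, -3*pi/4): H = 3*sqrt(10)/130.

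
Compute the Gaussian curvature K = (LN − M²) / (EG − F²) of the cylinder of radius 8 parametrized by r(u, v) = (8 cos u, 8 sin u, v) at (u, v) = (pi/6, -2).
K = 0

Coefficients of the first fundamental form: E = 64, F = 0, G = 1.
Coefficients of the second fundamental form: L = -8, M = 0, N = 0.
Assemble K = (LN − M²)/(EG − F²) = 0. At (u, v) = (pi/6, -2): K = 0.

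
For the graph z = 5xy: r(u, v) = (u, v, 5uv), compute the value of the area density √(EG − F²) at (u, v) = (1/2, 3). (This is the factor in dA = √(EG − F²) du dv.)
√(EG − F²)|_{(1/2, 3)} = sqrt(929)/2

E = 25*v^2 + 1, F = 25*u*v, G = 25*u^2 + 1, so EG − F² = 25*u^2 + 25*v^2 + 1. Taking the positive square root: √(EG − F²) = sqrt(25*u^2 + 25*v^2 + 1). At (u, v) = (1/2, 3): sqrt(929)/2.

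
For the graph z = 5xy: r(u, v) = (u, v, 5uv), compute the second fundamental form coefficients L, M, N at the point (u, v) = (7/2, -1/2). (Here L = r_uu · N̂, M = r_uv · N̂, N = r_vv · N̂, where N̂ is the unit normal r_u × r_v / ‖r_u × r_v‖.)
L = 0;  M = 5*sqrt(1254)/627;  N = 0

Compute the unit normal N̂(u, v) = (-5*v/sqrt(25*u^2 + 25*v^2 + 1), -5*u/sqrt(25*u^2 + 25*v^2 + 1), 1/sqrt(25*u^2 + 25*v^2 + 1)), and the second partials r_uu, r_uv, r_vv. Take dot products:
  L(u, v) = r_uu · N̂ = 0,
  M(u, v) = r_uv · N̂ = 5/sqrt(25*u^2 + 25*v^2 + 1),
  N(u, v) = r_vv · N̂ = 0.
Evaluating at (u, v) = (7/2, -1/2):
  L = 0, M = 5*sqrt(1254)/627, N = 0.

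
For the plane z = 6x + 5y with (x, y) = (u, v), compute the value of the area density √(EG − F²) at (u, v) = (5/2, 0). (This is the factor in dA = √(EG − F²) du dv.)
√(EG − F²)|_{(5/2, 0)} = sqrt(62)

E = 37, F = 30, G = 26, so EG − F² = 62. Taking the positive square root: √(EG − F²) = sqrt(62). At (u, v) = (5/2, 0): sqrt(62).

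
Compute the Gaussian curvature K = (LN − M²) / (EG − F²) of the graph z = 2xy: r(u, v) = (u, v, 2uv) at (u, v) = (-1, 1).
K = -4/81

Coefficients of the first fundamental form: E = 4*v^2 + 1, F = 4*u*v, G = 4*u^2 + 1.
Coefficients of the second fundamental form: L = 0, M = 2/sqrt(4*u^2 + 4*v^2 + 1), N = 0.
Assemble K = (LN − M²)/(EG − F²) = -4/(16*u^4 + 32*u^2*v^2 + 8*u^2 + 16*v^4 + 8*v^2 + 1). At (u, v) = (-1, 1): K = -4/81.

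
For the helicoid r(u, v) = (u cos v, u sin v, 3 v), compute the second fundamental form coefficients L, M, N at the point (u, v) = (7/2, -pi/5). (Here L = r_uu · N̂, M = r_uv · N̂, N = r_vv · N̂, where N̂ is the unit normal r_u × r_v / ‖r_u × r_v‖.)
L = 0;  M = -6*sqrt(85)/85;  N = 0

Compute the unit normal N̂(u, v) = (3*sin(v)/sqrt(u^2 + 9), -3*cos(v)/sqrt(u^2 + 9), u/sqrt(u^2 + 9)), and the second partials r_uu, r_uv, r_vv. Take dot products:
  L(u, v) = r_uu · N̂ = 0,
  M(u, v) = r_uv · N̂ = -3/sqrt(u^2 + 9),
  N(u, v) = r_vv · N̂ = 0.
Evaluating at (u, v) = (7/2, -pi/5):
  L = 0, M = -6*sqrt(85)/85, N = 0.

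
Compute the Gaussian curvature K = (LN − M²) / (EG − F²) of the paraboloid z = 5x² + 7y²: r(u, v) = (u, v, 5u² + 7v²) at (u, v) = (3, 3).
K = 28/1420445

Coefficients of the first fundamental form: E = 100*u^2 + 1, F = 140*u*v, G = 196*v^2 + 1.
Coefficients of the second fundamental form: L = 10/sqrt(100*u^2 + 196*v^2 + 1), M = 0, N = 14/sqrt(100*u^2 + 196*v^2 + 1).
Assemble K = (LN − M²)/(EG − F²) = 140/(10000*u^4 + 39200*u^2*v^2 + 200*u^2 + 38416*v^4 + 392*v^2 + 1). At (u, v) = (3, 3): K = 28/1420445.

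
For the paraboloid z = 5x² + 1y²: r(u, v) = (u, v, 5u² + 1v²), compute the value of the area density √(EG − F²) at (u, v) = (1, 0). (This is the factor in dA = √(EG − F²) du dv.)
√(EG − F²)|_{(1, 0)} = sqrt(101)

E = 100*u^2 + 1, F = 20*u*v, G = 4*v^2 + 1, so EG − F² = 100*u^2 + 4*v^2 + 1. Taking the positive square root: √(EG − F²) = sqrt(100*u^2 + 4*v^2 + 1). At (u, v) = (1, 0): sqrt(101).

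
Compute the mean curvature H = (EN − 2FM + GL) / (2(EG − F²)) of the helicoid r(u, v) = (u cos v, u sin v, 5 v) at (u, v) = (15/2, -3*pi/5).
H = 0

With E = 1, F = 0, G = u^2 + 25, L = 0, M = -5/sqrt(u^2 + 25), N = 0, assemble
  H = (EN − 2FM + GL) / (2(EG − F²)) = 0.
At (u, v) = (15/2, -3*pi/5): H = 0.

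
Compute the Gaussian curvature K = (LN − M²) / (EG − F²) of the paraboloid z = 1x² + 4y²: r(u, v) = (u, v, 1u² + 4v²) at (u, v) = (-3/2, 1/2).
K = 4/169

Coefficients of the first fundamental form: E = 4*u^2 + 1, F = 16*u*v, G = 64*v^2 + 1.
Coefficients of the second fundamental form: L = 2/sqrt(4*u^2 + 64*v^2 + 1), M = 0, N = 8/sqrt(4*u^2 + 64*v^2 + 1).
Assemble K = (LN − M²)/(EG − F²) = 16/(16*u^4 + 512*u^2*v^2 + 8*u^2 + 4096*v^4 + 128*v^2 + 1). At (u, v) = (-3/2, 1/2): K = 4/169.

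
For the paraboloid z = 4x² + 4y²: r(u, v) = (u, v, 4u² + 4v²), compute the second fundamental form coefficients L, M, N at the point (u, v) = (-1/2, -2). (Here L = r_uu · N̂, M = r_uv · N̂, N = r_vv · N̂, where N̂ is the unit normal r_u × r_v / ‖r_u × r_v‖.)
L = 8*sqrt(273)/273;  M = 0;  N = 8*sqrt(273)/273

Compute the unit normal N̂(u, v) = (-8*u/sqrt(64*u^2 + 64*v^2 + 1), -8*v/sqrt(64*u^2 + 64*v^2 + 1), 1/sqrt(64*u^2 + 64*v^2 + 1)), and the second partials r_uu, r_uv, r_vv. Take dot products:
  L(u, v) = r_uu · N̂ = 8/sqrt(64*u^2 + 64*v^2 + 1),
  M(u, v) = r_uv · N̂ = 0,
  N(u, v) = r_vv · N̂ = 8/sqrt(64*u^2 + 64*v^2 + 1).
Evaluating at (u, v) = (-1/2, -2):
  L = 8*sqrt(273)/273, M = 0, N = 8*sqrt(273)/273.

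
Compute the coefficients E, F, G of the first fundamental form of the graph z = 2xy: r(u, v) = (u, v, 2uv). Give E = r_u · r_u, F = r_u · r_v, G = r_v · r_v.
E = 4*v^2 + 1;  F = 4*u*v;  G = 4*u^2 + 1

Compute partials: r_u = (1, 0, 2*v), r_v = (0, 1, 2*u). Then
  E = r_u · r_u = 4*v^2 + 1,
  F = r_u · r_v = 4*u*v,
  G = r_v · r_v = 4*u^2 + 1.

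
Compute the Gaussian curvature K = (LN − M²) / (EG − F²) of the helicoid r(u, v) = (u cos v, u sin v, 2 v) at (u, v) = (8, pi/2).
K = -1/1156

Coefficients of the first fundamental form: E = 1, F = 0, G = u^2 + 4.
Coefficients of the second fundamental form: L = 0, M = -2/sqrt(u^2 + 4), N = 0.
Assemble K = (LN − M²)/(EG − F²) = -4/(u^2 + 4)^2. At (u, v) = (8, pi/2): K = -1/1156.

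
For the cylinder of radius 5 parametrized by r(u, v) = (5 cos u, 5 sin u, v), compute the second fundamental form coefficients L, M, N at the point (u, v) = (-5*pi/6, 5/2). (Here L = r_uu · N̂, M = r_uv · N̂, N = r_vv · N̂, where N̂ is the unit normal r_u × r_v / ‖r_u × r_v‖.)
L = -5;  M = 0;  N = 0

Compute the unit normal N̂(u, v) = (cos(u), sin(u), 0), and the second partials r_uu, r_uv, r_vv. Take dot products:
  L(u, v) = r_uu · N̂ = -5,
  M(u, v) = r_uv · N̂ = 0,
  N(u, v) = r_vv · N̂ = 0.
Evaluating at (u, v) = (-5*pi/6, 5/2):
  L = -5, M = 0, N = 0.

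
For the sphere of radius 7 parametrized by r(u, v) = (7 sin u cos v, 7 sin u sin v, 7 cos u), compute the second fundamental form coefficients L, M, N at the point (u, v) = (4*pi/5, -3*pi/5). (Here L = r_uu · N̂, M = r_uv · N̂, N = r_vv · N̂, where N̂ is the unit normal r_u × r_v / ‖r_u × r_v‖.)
L = -7;  M = 0;  N = -35/8 + 7*sqrt(5)/8

Compute the unit normal N̂(u, v) = (sin(u)^2*cos(v)/Abs(sin(u)), sin(u)^2*sin(v)/Abs(sin(u)), sin(2*u)/(2*Abs(sin(u)))), and the second partials r_uu, r_uv, r_vv. Take dot products:
  L(u, v) = r_uu · N̂ = -7*sin(u)/Abs(sin(u)),
  M(u, v) = r_uv · N̂ = 0,
  N(u, v) = r_vv · N̂ = -7*sin(u)^3/Abs(sin(u)).
Evaluating at (u, v) = (4*pi/5, -3*pi/5):
  L = -7, M = 0, N = -35/8 + 7*sqrt(5)/8.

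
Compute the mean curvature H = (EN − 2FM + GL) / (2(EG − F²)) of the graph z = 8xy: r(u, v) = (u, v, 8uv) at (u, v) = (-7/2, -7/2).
H = -6272*sqrt(1569)/2461761

With E = 64*v^2 + 1, F = 64*u*v, G = 64*u^2 + 1, L = 0, M = 8/sqrt(64*u^2 + 64*v^2 + 1), N = 0, assemble
  H = (EN − 2FM + GL) / (2(EG − F²)) = -512*u*v/(64*u^2 + 64*v^2 + 1)^(3/2).
At (u, v) = (-7/2, -7/2): H = -6272*sqrt(1569)/2461761.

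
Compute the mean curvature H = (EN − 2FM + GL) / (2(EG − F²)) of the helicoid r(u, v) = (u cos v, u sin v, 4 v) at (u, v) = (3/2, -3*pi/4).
H = 0

With E = 1, F = 0, G = u^2 + 16, L = 0, M = -4/sqrt(u^2 + 16), N = 0, assemble
  H = (EN − 2FM + GL) / (2(EG − F²)) = 0.
At (u, v) = (3/2, -3*pi/4): H = 0.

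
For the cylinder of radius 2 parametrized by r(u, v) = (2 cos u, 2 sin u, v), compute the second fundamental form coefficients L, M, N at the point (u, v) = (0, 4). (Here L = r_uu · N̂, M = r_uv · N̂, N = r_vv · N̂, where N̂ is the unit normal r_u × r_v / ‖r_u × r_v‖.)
L = -2;  M = 0;  N = 0

Compute the unit normal N̂(u, v) = (cos(u), sin(u), 0), and the second partials r_uu, r_uv, r_vv. Take dot products:
  L(u, v) = r_uu · N̂ = -2,
  M(u, v) = r_uv · N̂ = 0,
  N(u, v) = r_vv · N̂ = 0.
Evaluating at (u, v) = (0, 4):
  L = -2, M = 0, N = 0.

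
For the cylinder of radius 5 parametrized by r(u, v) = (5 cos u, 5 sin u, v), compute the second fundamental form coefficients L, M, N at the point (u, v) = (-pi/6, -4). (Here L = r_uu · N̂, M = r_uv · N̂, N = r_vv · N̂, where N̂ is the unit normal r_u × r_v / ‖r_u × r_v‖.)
L = -5;  M = 0;  N = 0

Compute the unit normal N̂(u, v) = (cos(u), sin(u), 0), and the second partials r_uu, r_uv, r_vv. Take dot products:
  L(u, v) = r_uu · N̂ = -5,
  M(u, v) = r_uv · N̂ = 0,
  N(u, v) = r_vv · N̂ = 0.
Evaluating at (u, v) = (-pi/6, -4):
  L = -5, M = 0, N = 0.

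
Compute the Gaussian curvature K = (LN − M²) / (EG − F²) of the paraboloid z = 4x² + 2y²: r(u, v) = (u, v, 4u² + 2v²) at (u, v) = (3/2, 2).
K = 32/43681

Coefficients of the first fundamental form: E = 64*u^2 + 1, F = 32*u*v, G = 16*v^2 + 1.
Coefficients of the second fundamental form: L = 8/sqrt(64*u^2 + 16*v^2 + 1), M = 0, N = 4/sqrt(64*u^2 + 16*v^2 + 1).
Assemble K = (LN − M²)/(EG − F²) = 32/(4096*u^4 + 2048*u^2*v^2 + 128*u^2 + 256*v^4 + 32*v^2 + 1). At (u, v) = (3/2, 2): K = 32/43681.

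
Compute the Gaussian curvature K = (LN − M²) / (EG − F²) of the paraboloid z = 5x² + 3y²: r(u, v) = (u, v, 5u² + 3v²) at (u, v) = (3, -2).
K = 12/218405

Coefficients of the first fundamental form: E = 100*u^2 + 1, F = 60*u*v, G = 36*v^2 + 1.
Coefficients of the second fundamental form: L = 10/sqrt(100*u^2 + 36*v^2 + 1), M = 0, N = 6/sqrt(100*u^2 + 36*v^2 + 1).
Assemble K = (LN − M²)/(EG − F²) = 60/(10000*u^4 + 7200*u^2*v^2 + 200*u^2 + 1296*v^4 + 72*v^2 + 1). At (u, v) = (3, -2): K = 12/218405.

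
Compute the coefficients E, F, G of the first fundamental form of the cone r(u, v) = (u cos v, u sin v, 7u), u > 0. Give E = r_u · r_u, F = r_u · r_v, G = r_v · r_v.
E = 50;  F = 0;  G = u^2

Compute partials: r_u = (cos(v), sin(v), 7), r_v = (-u*sin(v), u*cos(v), 0). Then
  E = r_u · r_u = 50,
  F = r_u · r_v = 0,
  G = r_v · r_v = u^2.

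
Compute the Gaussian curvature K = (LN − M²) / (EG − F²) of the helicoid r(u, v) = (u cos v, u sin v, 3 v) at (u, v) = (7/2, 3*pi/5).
K = -144/7225

Coefficients of the first fundamental form: E = 1, F = 0, G = u^2 + 9.
Coefficients of the second fundamental form: L = 0, M = -3/sqrt(u^2 + 9), N = 0.
Assemble K = (LN − M²)/(EG − F²) = -9/(u^2 + 9)^2. At (u, v) = (7/2, 3*pi/5): K = -144/7225.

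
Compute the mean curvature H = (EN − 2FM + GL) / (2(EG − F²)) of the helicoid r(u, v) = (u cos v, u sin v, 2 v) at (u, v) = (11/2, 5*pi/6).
H = 0

With E = 1, F = 0, G = u^2 + 4, L = 0, M = -2/sqrt(u^2 + 4), N = 0, assemble
  H = (EN − 2FM + GL) / (2(EG − F²)) = 0.
At (u, v) = (11/2, 5*pi/6): H = 0.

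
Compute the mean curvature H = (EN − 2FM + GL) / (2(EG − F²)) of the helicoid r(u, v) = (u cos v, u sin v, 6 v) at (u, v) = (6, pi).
H = 0

With E = 1, F = 0, G = u^2 + 36, L = 0, M = -6/sqrt(u^2 + 36), N = 0, assemble
  H = (EN − 2FM + GL) / (2(EG − F²)) = 0.
At (u, v) = (6, pi): H = 0.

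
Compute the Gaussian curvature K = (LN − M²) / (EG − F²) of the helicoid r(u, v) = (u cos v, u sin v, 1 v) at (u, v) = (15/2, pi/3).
K = -16/52441

Coefficients of the first fundamental form: E = 1, F = 0, G = u^2 + 1.
Coefficients of the second fundamental form: L = 0, M = -1/sqrt(u^2 + 1), N = 0.
Assemble K = (LN − M²)/(EG − F²) = -1/(u^2 + 1)^2. At (u, v) = (15/2, pi/3): K = -16/52441.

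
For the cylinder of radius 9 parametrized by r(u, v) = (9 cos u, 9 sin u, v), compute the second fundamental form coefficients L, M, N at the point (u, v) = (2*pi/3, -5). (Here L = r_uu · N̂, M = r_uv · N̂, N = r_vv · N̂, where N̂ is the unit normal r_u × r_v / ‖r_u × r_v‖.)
L = -9;  M = 0;  N = 0

Compute the unit normal N̂(u, v) = (cos(u), sin(u), 0), and the second partials r_uu, r_uv, r_vv. Take dot products:
  L(u, v) = r_uu · N̂ = -9,
  M(u, v) = r_uv · N̂ = 0,
  N(u, v) = r_vv · N̂ = 0.
Evaluating at (u, v) = (2*pi/3, -5):
  L = -9, M = 0, N = 0.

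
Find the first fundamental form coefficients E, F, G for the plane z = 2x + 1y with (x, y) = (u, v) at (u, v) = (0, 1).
E = 5;  F = 2;  G = 2

Partials: r_u = (1, 0, 2), r_v = (0, 1, 1). As functions of (u, v):
  E = r_u · r_u = 5,
  F = r_u · r_v = 2,
  G = r_v · r_v = 2.
Evaluating at (u, v) = (0, 1): E = 5, F = 2, G = 2.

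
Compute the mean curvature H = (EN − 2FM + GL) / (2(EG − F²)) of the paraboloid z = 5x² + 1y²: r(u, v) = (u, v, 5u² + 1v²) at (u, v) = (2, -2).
H = 54*sqrt(417)/19321

With E = 100*u^2 + 1, F = 20*u*v, G = 4*v^2 + 1, L = 10/sqrt(100*u^2 + 4*v^2 + 1), M = 0, N = 2/sqrt(100*u^2 + 4*v^2 + 1), assemble
  H = (EN − 2FM + GL) / (2(EG − F²)) = 2*(50*u^2 + 10*v^2 + 3)/(100*u^2 + 4*v^2 + 1)^(3/2).
At (u, v) = (2, -2): H = 54*sqrt(417)/19321.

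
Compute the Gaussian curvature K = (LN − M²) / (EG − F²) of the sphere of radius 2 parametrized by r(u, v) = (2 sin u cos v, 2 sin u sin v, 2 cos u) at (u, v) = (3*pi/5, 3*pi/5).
K = 1/4

Coefficients of the first fundamental form: E = 4, F = 0, G = 4*sin(u)^2.
Coefficients of the second fundamental form: L = -2*sin(u)/Abs(sin(u)), M = 0, N = -2*sin(u)^3/Abs(sin(u)).
Assemble K = (LN − M²)/(EG − F²) = 1/4. At (u, v) = (3*pi/5, 3*pi/5): K = 1/4.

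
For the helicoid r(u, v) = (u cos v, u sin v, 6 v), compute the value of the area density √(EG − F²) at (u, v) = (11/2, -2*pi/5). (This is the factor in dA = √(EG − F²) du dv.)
√(EG − F²)|_{(11/2, -2*pi/5)} = sqrt(265)/2

E = 1, F = 0, G = u^2 + 36, so EG − F² = u^2 + 36. Taking the positive square root: √(EG − F²) = sqrt(u^2 + 36). At (u, v) = (11/2, -2*pi/5): sqrt(265)/2.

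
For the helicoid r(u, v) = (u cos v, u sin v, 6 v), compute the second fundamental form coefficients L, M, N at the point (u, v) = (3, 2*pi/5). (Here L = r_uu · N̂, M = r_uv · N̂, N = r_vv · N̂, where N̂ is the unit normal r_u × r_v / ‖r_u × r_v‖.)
L = 0;  M = -2*sqrt(5)/5;  N = 0

Compute the unit normal N̂(u, v) = (6*sin(v)/sqrt(u^2 + 36), -6*cos(v)/sqrt(u^2 + 36), u/sqrt(u^2 + 36)), and the second partials r_uu, r_uv, r_vv. Take dot products:
  L(u, v) = r_uu · N̂ = 0,
  M(u, v) = r_uv · N̂ = -6/sqrt(u^2 + 36),
  N(u, v) = r_vv · N̂ = 0.
Evaluating at (u, v) = (3, 2*pi/5):
  L = 0, M = -2*sqrt(5)/5, N = 0.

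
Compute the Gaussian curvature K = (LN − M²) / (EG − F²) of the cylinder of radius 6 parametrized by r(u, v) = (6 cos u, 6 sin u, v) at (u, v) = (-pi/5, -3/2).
K = 0

Coefficients of the first fundamental form: E = 36, F = 0, G = 1.
Coefficients of the second fundamental form: L = -6, M = 0, N = 0.
Assemble K = (LN − M²)/(EG − F²) = 0. At (u, v) = (-pi/5, -3/2): K = 0.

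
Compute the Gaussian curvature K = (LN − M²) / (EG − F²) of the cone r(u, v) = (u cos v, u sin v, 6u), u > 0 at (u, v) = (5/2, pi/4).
K = 0

Coefficients of the first fundamental form: E = 37, F = 0, G = u^2.
Coefficients of the second fundamental form: L = 0, M = 0, N = 6*sqrt(37)*u^2/(37*Abs(u)).
Assemble K = (LN − M²)/(EG − F²) = 0. At (u, v) = (5/2, pi/4): K = 0.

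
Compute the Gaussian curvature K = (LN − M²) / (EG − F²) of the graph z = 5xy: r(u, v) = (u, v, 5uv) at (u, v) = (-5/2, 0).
K = -400/395641

Coefficients of the first fundamental form: E = 25*v^2 + 1, F = 25*u*v, G = 25*u^2 + 1.
Coefficients of the second fundamental form: L = 0, M = 5/sqrt(25*u^2 + 25*v^2 + 1), N = 0.
Assemble K = (LN − M²)/(EG − F²) = -25/(625*u^4 + 1250*u^2*v^2 + 50*u^2 + 625*v^4 + 50*v^2 + 1). At (u, v) = (-5/2, 0): K = -400/395641.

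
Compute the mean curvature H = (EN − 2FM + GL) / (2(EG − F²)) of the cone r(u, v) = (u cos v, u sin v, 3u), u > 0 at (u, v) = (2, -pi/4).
H = 3*sqrt(10)/40

With E = 10, F = 0, G = u^2, L = 0, M = 0, N = 3*sqrt(10)*u^2/(10*Abs(u)), assemble
  H = (EN − 2FM + GL) / (2(EG − F²)) = 3*sqrt(10)/(20*Abs(u)).
At (u, v) = (2, -pi/4): H = 3*sqrt(10)/40.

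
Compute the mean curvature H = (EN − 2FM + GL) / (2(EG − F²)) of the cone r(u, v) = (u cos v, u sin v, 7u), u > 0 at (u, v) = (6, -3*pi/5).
H = 7*sqrt(2)/120

With E = 50, F = 0, G = u^2, L = 0, M = 0, N = 7*sqrt(2)*u^2/(10*Abs(u)), assemble
  H = (EN − 2FM + GL) / (2(EG − F²)) = 7*sqrt(2)/(20*Abs(u)).
At (u, v) = (6, -3*pi/5): H = 7*sqrt(2)/120.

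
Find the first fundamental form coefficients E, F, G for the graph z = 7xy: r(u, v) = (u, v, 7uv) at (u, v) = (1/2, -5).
E = 1226;  F = -245/2;  G = 53/4

Partials: r_u = (1, 0, 7*v), r_v = (0, 1, 7*u). As functions of (u, v):
  E = r_u · r_u = 49*v^2 + 1,
  F = r_u · r_v = 49*u*v,
  G = r_v · r_v = 49*u^2 + 1.
Evaluating at (u, v) = (1/2, -5): E = 1226, F = -245/2, G = 53/4.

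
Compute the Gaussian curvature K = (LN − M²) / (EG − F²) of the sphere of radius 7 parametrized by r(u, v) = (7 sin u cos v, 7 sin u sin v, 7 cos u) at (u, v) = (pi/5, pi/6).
K = 1/49

Coefficients of the first fundamental form: E = 49, F = 0, G = 49*sin(u)^2.
Coefficients of the second fundamental form: L = -7*sin(u)/Abs(sin(u)), M = 0, N = -7*sin(u)^3/Abs(sin(u)).
Assemble K = (LN − M²)/(EG − F²) = 1/49. At (u, v) = (pi/5, pi/6): K = 1/49.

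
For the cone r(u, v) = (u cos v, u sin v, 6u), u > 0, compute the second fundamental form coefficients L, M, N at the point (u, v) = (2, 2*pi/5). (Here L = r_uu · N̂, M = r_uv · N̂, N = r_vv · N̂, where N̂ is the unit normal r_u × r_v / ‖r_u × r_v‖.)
L = 0;  M = 0;  N = 12*sqrt(37)/37

Compute the unit normal N̂(u, v) = (-6*sqrt(37)*u*cos(v)/(37*Abs(u)), -6*sqrt(37)*u*sin(v)/(37*Abs(u)), sqrt(37)*u/(37*Abs(u))), and the second partials r_uu, r_uv, r_vv. Take dot products:
  L(u, v) = r_uu · N̂ = 0,
  M(u, v) = r_uv · N̂ = 0,
  N(u, v) = r_vv · N̂ = 6*sqrt(37)*u^2/(37*Abs(u)).
Evaluating at (u, v) = (2, 2*pi/5):
  L = 0, M = 0, N = 12*sqrt(37)/37.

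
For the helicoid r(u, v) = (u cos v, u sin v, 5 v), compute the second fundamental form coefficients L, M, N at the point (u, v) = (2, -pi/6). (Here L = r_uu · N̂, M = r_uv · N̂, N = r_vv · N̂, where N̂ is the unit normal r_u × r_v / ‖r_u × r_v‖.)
L = 0;  M = -5*sqrt(29)/29;  N = 0

Compute the unit normal N̂(u, v) = (5*sin(v)/sqrt(u^2 + 25), -5*cos(v)/sqrt(u^2 + 25), u/sqrt(u^2 + 25)), and the second partials r_uu, r_uv, r_vv. Take dot products:
  L(u, v) = r_uu · N̂ = 0,
  M(u, v) = r_uv · N̂ = -5/sqrt(u^2 + 25),
  N(u, v) = r_vv · N̂ = 0.
Evaluating at (u, v) = (2, -pi/6):
  L = 0, M = -5*sqrt(29)/29, N = 0.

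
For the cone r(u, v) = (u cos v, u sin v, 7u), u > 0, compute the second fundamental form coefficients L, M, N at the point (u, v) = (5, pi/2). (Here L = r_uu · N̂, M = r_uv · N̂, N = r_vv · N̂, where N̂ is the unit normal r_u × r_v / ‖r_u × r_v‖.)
L = 0;  M = 0;  N = 7*sqrt(2)/2

Compute the unit normal N̂(u, v) = (-7*sqrt(2)*u*cos(v)/(10*Abs(u)), -7*sqrt(2)*u*sin(v)/(10*Abs(u)), sqrt(2)*u/(10*Abs(u))), and the second partials r_uu, r_uv, r_vv. Take dot products:
  L(u, v) = r_uu · N̂ = 0,
  M(u, v) = r_uv · N̂ = 0,
  N(u, v) = r_vv · N̂ = 7*sqrt(2)*u^2/(10*Abs(u)).
Evaluating at (u, v) = (5, pi/2):
  L = 0, M = 0, N = 7*sqrt(2)/2.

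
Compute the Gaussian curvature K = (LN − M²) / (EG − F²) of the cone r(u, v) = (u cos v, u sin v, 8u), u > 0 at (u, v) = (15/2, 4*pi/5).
K = 0

Coefficients of the first fundamental form: E = 65, F = 0, G = u^2.
Coefficients of the second fundamental form: L = 0, M = 0, N = 8*sqrt(65)*u^2/(65*Abs(u)).
Assemble K = (LN − M²)/(EG − F²) = 0. At (u, v) = (15/2, 4*pi/5): K = 0.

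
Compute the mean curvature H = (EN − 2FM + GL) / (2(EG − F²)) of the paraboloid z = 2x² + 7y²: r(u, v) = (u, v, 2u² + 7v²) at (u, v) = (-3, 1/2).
H = 1115*sqrt(194)/37636

With E = 16*u^2 + 1, F = 56*u*v, G = 196*v^2 + 1, L = 4/sqrt(16*u^2 + 196*v^2 + 1), M = 0, N = 14/sqrt(16*u^2 + 196*v^2 + 1), assemble
  H = (EN − 2FM + GL) / (2(EG − F²)) = (112*u^2 + 392*v^2 + 9)/(16*u^2 + 196*v^2 + 1)^(3/2).
At (u, v) = (-3, 1/2): H = 1115*sqrt(194)/37636.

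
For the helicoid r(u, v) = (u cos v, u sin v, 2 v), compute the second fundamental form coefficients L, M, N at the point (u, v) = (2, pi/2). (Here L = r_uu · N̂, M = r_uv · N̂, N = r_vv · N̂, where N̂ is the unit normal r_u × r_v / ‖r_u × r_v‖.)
L = 0;  M = -sqrt(2)/2;  N = 0

Compute the unit normal N̂(u, v) = (2*sin(v)/sqrt(u^2 + 4), -2*cos(v)/sqrt(u^2 + 4), u/sqrt(u^2 + 4)), and the second partials r_uu, r_uv, r_vv. Take dot products:
  L(u, v) = r_uu · N̂ = 0,
  M(u, v) = r_uv · N̂ = -2/sqrt(u^2 + 4),
  N(u, v) = r_vv · N̂ = 0.
Evaluating at (u, v) = (2, pi/2):
  L = 0, M = -sqrt(2)/2, N = 0.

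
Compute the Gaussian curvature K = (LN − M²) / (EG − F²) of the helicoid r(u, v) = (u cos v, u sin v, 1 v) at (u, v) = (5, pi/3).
K = -1/676

Coefficients of the first fundamental form: E = 1, F = 0, G = u^2 + 1.
Coefficients of the second fundamental form: L = 0, M = -1/sqrt(u^2 + 1), N = 0.
Assemble K = (LN − M²)/(EG − F²) = -1/(u^2 + 1)^2. At (u, v) = (5, pi/3): K = -1/676.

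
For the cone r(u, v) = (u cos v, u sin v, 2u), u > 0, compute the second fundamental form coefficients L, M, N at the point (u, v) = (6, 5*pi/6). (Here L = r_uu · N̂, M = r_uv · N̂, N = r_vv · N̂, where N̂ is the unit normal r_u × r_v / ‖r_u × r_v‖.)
L = 0;  M = 0;  N = 12*sqrt(5)/5

Compute the unit normal N̂(u, v) = (-2*sqrt(5)*u*cos(v)/(5*Abs(u)), -2*sqrt(5)*u*sin(v)/(5*Abs(u)), sqrt(5)*u/(5*Abs(u))), and the second partials r_uu, r_uv, r_vv. Take dot products:
  L(u, v) = r_uu · N̂ = 0,
  M(u, v) = r_uv · N̂ = 0,
  N(u, v) = r_vv · N̂ = 2*sqrt(5)*u^2/(5*Abs(u)).
Evaluating at (u, v) = (6, 5*pi/6):
  L = 0, M = 0, N = 12*sqrt(5)/5.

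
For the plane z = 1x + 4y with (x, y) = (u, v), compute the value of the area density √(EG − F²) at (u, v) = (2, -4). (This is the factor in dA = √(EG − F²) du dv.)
√(EG − F²)|_{(2, -4)} = 3*sqrt(2)

E = 2, F = 4, G = 17, so EG − F² = 18. Taking the positive square root: √(EG − F²) = 3*sqrt(2). At (u, v) = (2, -4): 3*sqrt(2).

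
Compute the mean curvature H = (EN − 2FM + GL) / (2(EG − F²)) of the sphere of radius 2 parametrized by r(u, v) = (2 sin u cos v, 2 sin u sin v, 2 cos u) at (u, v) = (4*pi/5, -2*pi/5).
H = -1/2

With E = 4, F = 0, G = 4*sin(u)^2, L = -2*sin(u)/Abs(sin(u)), M = 0, N = -2*sin(u)^3/Abs(sin(u)), assemble
  H = (EN − 2FM + GL) / (2(EG − F²)) = -sin(u)/(2*Abs(sin(u))).
At (u, v) = (4*pi/5, -2*pi/5): H = -1/2.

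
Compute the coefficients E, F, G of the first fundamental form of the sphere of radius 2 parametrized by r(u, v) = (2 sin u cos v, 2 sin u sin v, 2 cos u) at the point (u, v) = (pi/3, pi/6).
E = 4;  F = 0;  G = 3

Partials: r_u = (2*cos(u)*cos(v), 2*sin(v)*cos(u), -2*sin(u)), r_v = (-2*sin(u)*sin(v), 2*sin(u)*cos(v), 0). As functions of (u, v):
  E = r_u · r_u = 4,
  F = r_u · r_v = 0,
  G = r_v · r_v = 4*sin(u)^2.
Evaluating at (u, v) = (pi/3, pi/6): E = 4, F = 0, G = 3.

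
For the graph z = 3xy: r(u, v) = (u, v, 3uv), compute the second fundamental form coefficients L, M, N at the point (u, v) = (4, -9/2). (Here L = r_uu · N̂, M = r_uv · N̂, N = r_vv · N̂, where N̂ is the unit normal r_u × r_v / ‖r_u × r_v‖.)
L = 0;  M = 6*sqrt(1309)/1309;  N = 0

Compute the unit normal N̂(u, v) = (-3*v/sqrt(9*u^2 + 9*v^2 + 1), -3*u/sqrt(9*u^2 + 9*v^2 + 1), 1/sqrt(9*u^2 + 9*v^2 + 1)), and the second partials r_uu, r_uv, r_vv. Take dot products:
  L(u, v) = r_uu · N̂ = 0,
  M(u, v) = r_uv · N̂ = 3/sqrt(9*u^2 + 9*v^2 + 1),
  N(u, v) = r_vv · N̂ = 0.
Evaluating at (u, v) = (4, -9/2):
  L = 0, M = 6*sqrt(1309)/1309, N = 0.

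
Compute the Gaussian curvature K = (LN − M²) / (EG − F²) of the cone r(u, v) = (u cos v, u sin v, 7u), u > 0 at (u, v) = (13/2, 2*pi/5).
K = 0

Coefficients of the first fundamental form: E = 50, F = 0, G = u^2.
Coefficients of the second fundamental form: L = 0, M = 0, N = 7*sqrt(2)*u^2/(10*Abs(u)).
Assemble K = (LN − M²)/(EG − F²) = 0. At (u, v) = (13/2, 2*pi/5): K = 0.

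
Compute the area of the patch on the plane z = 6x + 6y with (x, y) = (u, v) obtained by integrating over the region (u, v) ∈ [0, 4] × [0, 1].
Area = 4*sqrt(73)

Area = ∫∫ √(EG − F²) du dv with √(EG − F²) = sqrt(73). Integrating over [0, 4] × [0, 1] gives 4*sqrt(73).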